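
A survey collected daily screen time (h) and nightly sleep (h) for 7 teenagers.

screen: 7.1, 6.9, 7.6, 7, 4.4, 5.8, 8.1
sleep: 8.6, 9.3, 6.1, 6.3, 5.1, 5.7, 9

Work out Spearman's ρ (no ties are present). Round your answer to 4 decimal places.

0.5357

Rank screen: 5, 3, 6, 4, 1, 2, 7
Rank sleep: 5, 7, 3, 4, 1, 2, 6
d = rank(screen) − rank(sleep): 0, -4, 3, 0, 0, 0, 1; Σd² = 26
ρ = 1 − 6Σd² / [n(n²−1)] = 1 − 6×26 / (7×48) = 1 − 156/336 ≈ 0.5357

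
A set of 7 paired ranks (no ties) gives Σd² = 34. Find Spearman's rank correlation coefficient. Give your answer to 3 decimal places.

ρ = 1 − 6Σd² / [n(n²−1)] = 1 − 6×34 / (7×48)
  = 1 − 204/336 = 1 − 0.6071 ≈ 0.393

0.393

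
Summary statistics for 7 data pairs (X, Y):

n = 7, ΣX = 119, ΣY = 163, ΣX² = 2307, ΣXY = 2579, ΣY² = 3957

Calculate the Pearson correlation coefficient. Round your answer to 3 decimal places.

r = (nΣXY − ΣXΣY) / √[(nΣX² − (ΣX)²)(nΣY² − (ΣY)²)]
Numerator: 7×2579 − 119×163 = -1344
Denominator: √[(16149 − 14161)(27699 − 26569)] = √[1988 × 1130] = 1498.8129
r = -1344 / 1498.8129 ≈ -0.897

-0.897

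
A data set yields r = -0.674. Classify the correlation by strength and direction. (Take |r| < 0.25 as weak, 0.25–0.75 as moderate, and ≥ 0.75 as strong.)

r = -0.674 < 0 so the relationship is negative.
|r| = 0.674, which falls in the moderate range.

moderate negative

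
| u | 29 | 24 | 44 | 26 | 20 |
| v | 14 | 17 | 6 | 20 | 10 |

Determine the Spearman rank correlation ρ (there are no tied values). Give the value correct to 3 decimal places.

Rank u: 4, 2, 5, 3, 1
Rank v: 3, 4, 1, 5, 2
d = rank(u) − rank(v): 1, -2, 4, -2, -1; Σd² = 26
ρ = 1 − 6Σd² / [n(n²−1)] = 1 − 6×26 / (5×24) = 1 − 156/120 ≈ -0.300

-0.300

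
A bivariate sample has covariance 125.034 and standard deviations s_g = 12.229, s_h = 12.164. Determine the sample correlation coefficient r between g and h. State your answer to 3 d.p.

r = Cov(g,h) / (s_g · s_h) = 125.034 / (12.229 × 12.164)
  = 125.034 / 148.7536 ≈ 0.841

0.841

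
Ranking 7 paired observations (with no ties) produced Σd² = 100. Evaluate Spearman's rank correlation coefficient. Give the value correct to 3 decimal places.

ρ = 1 − 6Σd² / [n(n²−1)] = 1 − 6×100 / (7×48)
  = 1 − 600/336 = 1 − 1.7857 ≈ -0.786

-0.786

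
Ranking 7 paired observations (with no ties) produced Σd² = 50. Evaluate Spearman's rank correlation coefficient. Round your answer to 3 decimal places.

ρ = 1 − 6Σd² / [n(n²−1)] = 1 − 6×50 / (7×48)
  = 1 − 300/336 = 1 − 0.8929 ≈ 0.107

0.107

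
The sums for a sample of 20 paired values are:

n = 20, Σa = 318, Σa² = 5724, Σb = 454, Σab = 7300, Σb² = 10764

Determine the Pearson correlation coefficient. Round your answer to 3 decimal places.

r = (nΣab − ΣaΣb) / √[(nΣa² − (Σa)²)(nΣb² − (Σb)²)]
Numerator: 20×7300 − 318×454 = 1628
Denominator: √[(114480 − 101124)(215280 − 206116)] = √[13356 × 9164] = 11063.1995
r = 1628 / 11063.1995 ≈ 0.147

0.147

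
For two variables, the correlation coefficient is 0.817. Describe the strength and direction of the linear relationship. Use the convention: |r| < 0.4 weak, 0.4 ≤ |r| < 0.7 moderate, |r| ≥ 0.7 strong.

r = 0.817 > 0 so the relationship is positive.
|r| = 0.817, which falls in the strong range.

strong positive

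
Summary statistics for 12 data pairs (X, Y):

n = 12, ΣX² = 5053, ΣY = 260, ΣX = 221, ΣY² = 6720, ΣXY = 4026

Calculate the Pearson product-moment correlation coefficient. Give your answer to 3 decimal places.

r = (nΣXY − ΣXΣY) / √[(nΣX² − (ΣX)²)(nΣY² − (ΣY)²)]
Numerator: 12×4026 − 221×260 = -9148
Denominator: √[(60636 − 48841)(80640 − 67600)] = √[11795 × 13040] = 12401.8870
r = -9148 / 12401.8870 ≈ -0.738

-0.738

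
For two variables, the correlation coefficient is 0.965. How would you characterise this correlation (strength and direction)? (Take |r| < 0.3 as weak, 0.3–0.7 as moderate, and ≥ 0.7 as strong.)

r = 0.965 > 0 so the relationship is positive.
|r| = 0.965, which falls in the strong range.

strong positive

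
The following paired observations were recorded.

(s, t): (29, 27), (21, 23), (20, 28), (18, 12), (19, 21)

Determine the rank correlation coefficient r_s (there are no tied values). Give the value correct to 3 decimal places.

0.700

Rank s: 5, 4, 3, 1, 2
Rank t: 4, 3, 5, 1, 2
d = rank(s) − rank(t): 1, 1, -2, 0, 0; Σd² = 6
ρ = 1 − 6Σd² / [n(n²−1)] = 1 − 6×6 / (5×24) = 1 − 36/120 ≈ 0.700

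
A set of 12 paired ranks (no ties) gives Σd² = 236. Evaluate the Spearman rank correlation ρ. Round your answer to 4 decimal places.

ρ = 1 − 6Σd² / [n(n²−1)] = 1 − 6×236 / (12×143)
  = 1 − 1416/1716 = 1 − 0.82517 ≈ 0.1748

0.1748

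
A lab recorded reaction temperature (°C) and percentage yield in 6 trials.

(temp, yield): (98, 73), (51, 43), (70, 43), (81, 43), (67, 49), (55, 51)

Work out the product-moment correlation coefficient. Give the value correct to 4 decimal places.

n = 6, Σx = 422, Σy = 302, Σx² = 31180, Σy² = 15878, Σxy = 21928
nΣxy − ΣxΣy = 131568 − 127444 = 4124
nΣx² − (Σx)² = 187080 − 178084 = 8996; nΣy² − (Σy)² = 95268 − 91204 = 4064
r = 4124 / √(8996 × 4064) = 4124 / 6046.4654 ≈ 0.6821

0.6821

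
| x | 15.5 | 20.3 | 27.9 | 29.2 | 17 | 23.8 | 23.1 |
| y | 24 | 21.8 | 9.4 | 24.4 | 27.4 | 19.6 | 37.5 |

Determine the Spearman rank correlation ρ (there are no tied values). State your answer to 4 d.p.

-0.2857

Rank x: 1, 3, 6, 7, 2, 5, 4
Rank y: 4, 3, 1, 5, 6, 2, 7
d = rank(x) − rank(y): -3, 0, 5, 2, -4, 3, -3; Σd² = 72
ρ = 1 − 6Σd² / [n(n²−1)] = 1 − 6×72 / (7×48) = 1 − 432/336 ≈ -0.2857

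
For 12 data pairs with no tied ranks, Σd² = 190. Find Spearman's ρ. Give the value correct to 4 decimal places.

0.3357

ρ = 1 − 6Σd² / [n(n²−1)] = 1 − 6×190 / (12×143)
  = 1 − 1140/1716 = 1 − 0.66434 ≈ 0.3357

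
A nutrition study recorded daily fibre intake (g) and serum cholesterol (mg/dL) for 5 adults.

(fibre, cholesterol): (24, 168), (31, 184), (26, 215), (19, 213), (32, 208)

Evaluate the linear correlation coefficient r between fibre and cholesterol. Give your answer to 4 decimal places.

n = 5, Σx = 132, Σy = 988, Σx² = 3598, Σy² = 196938, Σxy = 26029
nΣxy − ΣxΣy = 130145 − 130416 = -271
nΣx² − (Σx)² = 17990 − 17424 = 566; nΣy² − (Σy)² = 984690 − 976144 = 8546
r = -271 / √(566 × 8546) = -271 / 2199.3263 ≈ -0.1232

-0.1232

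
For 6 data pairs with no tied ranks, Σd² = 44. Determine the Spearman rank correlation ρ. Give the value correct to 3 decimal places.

ρ = 1 − 6Σd² / [n(n²−1)] = 1 − 6×44 / (6×35)
  = 1 − 264/210 = 1 − 1.2571 ≈ -0.257

-0.257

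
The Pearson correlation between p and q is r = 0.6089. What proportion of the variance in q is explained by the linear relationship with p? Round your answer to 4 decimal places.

r² = (0.6089)² = 0.3708

0.3708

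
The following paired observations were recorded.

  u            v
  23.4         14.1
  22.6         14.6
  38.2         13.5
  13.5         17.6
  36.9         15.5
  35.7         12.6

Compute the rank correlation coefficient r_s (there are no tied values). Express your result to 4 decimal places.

-0.5429

Rank u: 3, 2, 6, 1, 5, 4
Rank v: 3, 4, 2, 6, 5, 1
d = rank(u) − rank(v): 0, -2, 4, -5, 0, 3; Σd² = 54
ρ = 1 − 6Σd² / [n(n²−1)] = 1 − 6×54 / (6×35) = 1 − 324/210 ≈ -0.5429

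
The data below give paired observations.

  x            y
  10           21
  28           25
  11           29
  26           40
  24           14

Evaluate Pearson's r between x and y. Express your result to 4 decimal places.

n = 5, Σx = 99, Σy = 129, Σx² = 2257, Σy² = 3703, Σxy = 2605
nΣxy − ΣxΣy = 13025 − 12771 = 254
nΣx² − (Σx)² = 11285 − 9801 = 1484; nΣy² − (Σy)² = 18515 − 16641 = 1874
r = 254 / √(1484 × 1874) = 254 / 1667.6379 ≈ 0.1523

0.1523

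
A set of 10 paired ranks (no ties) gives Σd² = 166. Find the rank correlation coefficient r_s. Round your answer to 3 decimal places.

ρ = 1 − 6Σd² / [n(n²−1)] = 1 − 6×166 / (10×99)
  = 1 − 996/990 = 1 − 1.0061 ≈ -0.006

-0.006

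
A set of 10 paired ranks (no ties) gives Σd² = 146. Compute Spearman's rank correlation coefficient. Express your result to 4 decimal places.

ρ = 1 − 6Σd² / [n(n²−1)] = 1 − 6×146 / (10×99)
  = 1 − 876/990 = 1 − 0.88485 ≈ 0.1152

0.1152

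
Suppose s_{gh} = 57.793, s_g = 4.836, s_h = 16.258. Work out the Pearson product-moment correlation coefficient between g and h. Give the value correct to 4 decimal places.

0.7351

r = Cov(g,h) / (s_g · s_h) = 57.793 / (4.836 × 16.258)
  = 57.793 / 78.6237 ≈ 0.7351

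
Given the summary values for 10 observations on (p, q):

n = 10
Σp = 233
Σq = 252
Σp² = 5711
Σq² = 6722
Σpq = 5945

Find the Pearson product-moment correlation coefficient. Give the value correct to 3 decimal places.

r = (nΣpq − ΣpΣq) / √[(nΣp² − (Σp)²)(nΣq² − (Σq)²)]
Numerator: 10×5945 − 233×252 = 734
Denominator: √[(57110 − 54289)(67220 − 63504)] = √[2821 × 3716] = 3237.7208
r = 734 / 3237.7208 ≈ 0.227

0.227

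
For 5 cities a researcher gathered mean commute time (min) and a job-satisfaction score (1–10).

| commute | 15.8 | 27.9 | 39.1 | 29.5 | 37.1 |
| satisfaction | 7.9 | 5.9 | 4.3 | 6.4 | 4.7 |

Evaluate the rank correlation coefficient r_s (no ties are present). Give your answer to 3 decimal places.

Rank commute: 1, 2, 5, 3, 4
Rank satisfaction: 5, 3, 1, 4, 2
d = rank(commute) − rank(satisfaction): -4, -1, 4, -1, 2; Σd² = 38
ρ = 1 − 6Σd² / [n(n²−1)] = 1 − 6×38 / (5×24) = 1 − 228/120 ≈ -0.900

-0.900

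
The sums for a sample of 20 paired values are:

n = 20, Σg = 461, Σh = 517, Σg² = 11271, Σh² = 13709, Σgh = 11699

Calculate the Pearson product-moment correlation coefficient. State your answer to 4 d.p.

r = (nΣgh − ΣgΣh) / √[(nΣg² − (Σg)²)(nΣh² − (Σh)²)]
Numerator: 20×11699 − 461×517 = -4357
Denominator: √[(225420 − 212521)(274180 − 267289)] = √[12899 × 6891] = 9427.9907
r = -4357 / 9427.9907 ≈ -0.4621

-0.4621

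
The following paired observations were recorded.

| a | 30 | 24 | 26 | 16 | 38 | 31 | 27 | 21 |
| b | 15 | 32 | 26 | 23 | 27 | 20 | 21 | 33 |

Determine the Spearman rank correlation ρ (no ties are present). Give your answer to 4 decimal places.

-0.4286

Rank a: 6, 3, 4, 1, 8, 7, 5, 2
Rank b: 1, 7, 5, 4, 6, 2, 3, 8
d = rank(a) − rank(b): 5, -4, -1, -3, 2, 5, 2, -6; Σd² = 120
ρ = 1 − 6Σd² / [n(n²−1)] = 1 − 6×120 / (8×63) = 1 − 720/504 ≈ -0.4286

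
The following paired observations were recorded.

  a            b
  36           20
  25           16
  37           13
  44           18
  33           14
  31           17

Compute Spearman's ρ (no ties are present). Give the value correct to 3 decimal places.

0.143

Rank a: 4, 1, 5, 6, 3, 2
Rank b: 6, 3, 1, 5, 2, 4
d = rank(a) − rank(b): -2, -2, 4, 1, 1, -2; Σd² = 30
ρ = 1 − 6Σd² / [n(n²−1)] = 1 − 6×30 / (6×35) = 1 − 180/210 ≈ 0.143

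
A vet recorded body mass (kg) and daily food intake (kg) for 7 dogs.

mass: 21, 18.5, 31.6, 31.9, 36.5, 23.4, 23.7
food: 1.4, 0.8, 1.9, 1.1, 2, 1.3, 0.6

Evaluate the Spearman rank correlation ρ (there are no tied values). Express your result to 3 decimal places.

0.464

Rank mass: 2, 1, 5, 6, 7, 3, 4
Rank food: 5, 2, 6, 3, 7, 4, 1
d = rank(mass) − rank(food): -3, -1, -1, 3, 0, -1, 3; Σd² = 30
ρ = 1 − 6Σd² / [n(n²−1)] = 1 − 6×30 / (7×48) = 1 − 180/336 ≈ 0.464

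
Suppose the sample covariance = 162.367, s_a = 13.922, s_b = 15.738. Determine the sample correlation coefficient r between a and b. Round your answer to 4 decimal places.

r = Cov(a,b) / (s_a · s_b) = 162.367 / (13.922 × 15.738)
  = 162.367 / 219.1044 ≈ 0.7410

0.7410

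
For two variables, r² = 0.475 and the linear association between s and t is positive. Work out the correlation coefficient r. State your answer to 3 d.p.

|r| = √0.475 = 0.689
The association is positive, so r = 0.689.

0.689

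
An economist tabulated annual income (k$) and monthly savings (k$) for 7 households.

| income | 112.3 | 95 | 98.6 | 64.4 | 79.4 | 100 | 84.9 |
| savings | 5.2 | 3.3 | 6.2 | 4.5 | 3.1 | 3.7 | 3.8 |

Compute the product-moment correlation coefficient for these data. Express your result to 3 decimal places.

n = 7, Σx = 634.6, Σy = 29.8, Σx² = 59017.98, Σy² = 134.36, Σxy = 2737.34
nΣxy − ΣxΣy = 19161.38 − 18911.08 = 250.3
nΣx² − (Σx)² = 413125.86 − 402717.16 = 10408.7; nΣy² − (Σy)² = 940.52 − 888.04 = 52.48
r = 250.3 / √(10408.7 × 52.48) = 250.3 / 739.0863 ≈ 0.339

0.339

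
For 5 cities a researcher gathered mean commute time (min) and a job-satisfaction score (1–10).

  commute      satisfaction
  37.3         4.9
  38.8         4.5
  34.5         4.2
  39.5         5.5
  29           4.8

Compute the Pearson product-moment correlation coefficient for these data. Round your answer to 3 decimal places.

n = 5, Σx = 179.1, Σy = 23.9, Σx² = 6488.23, Σy² = 115.19, Σxy = 858.72
nΣxy − ΣxΣy = 4293.6 − 4280.49 = 13.11
nΣx² − (Σx)² = 32441.15 − 32076.81 = 364.34; nΣy² − (Σy)² = 575.95 − 571.21 = 4.74
r = 13.11 / √(364.34 × 4.74) = 13.11 / 41.5568 ≈ 0.315

0.315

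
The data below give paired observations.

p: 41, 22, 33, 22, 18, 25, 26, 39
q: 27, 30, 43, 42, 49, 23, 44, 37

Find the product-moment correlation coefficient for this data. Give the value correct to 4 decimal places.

-0.3286

n = 8, Σp = 226, Σq = 295, Σp² = 6884, Σq² = 11477, Σpq = 8154
nΣpq − ΣpΣq = 65232 − 66670 = -1438
nΣp² − (Σp)² = 55072 − 51076 = 3996; nΣq² − (Σq)² = 91816 − 87025 = 4791
r = -1438 / √(3996 × 4791) = -1438 / 4375.4812 ≈ -0.3286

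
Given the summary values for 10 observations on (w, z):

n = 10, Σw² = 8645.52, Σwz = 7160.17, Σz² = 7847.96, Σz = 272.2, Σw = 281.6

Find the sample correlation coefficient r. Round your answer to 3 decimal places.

r = (nΣwz − ΣwΣz) / √[(nΣw² − (Σw)²)(nΣz² − (Σz)²)]
Numerator: 10×7160.17 − 281.6×272.2 = -5049.82
Denominator: √[(86455.2 − 79298.56)(78479.6 − 74092.84)] = √[7156.64 × 4386.76] = 5603.0761
r = -5049.82 / 5603.0761 ≈ -0.901

-0.901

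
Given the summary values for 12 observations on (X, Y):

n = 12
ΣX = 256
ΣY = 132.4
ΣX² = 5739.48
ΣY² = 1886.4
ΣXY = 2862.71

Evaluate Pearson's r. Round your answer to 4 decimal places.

0.1110

r = (nΣXY − ΣXΣY) / √[(nΣX² − (ΣX)²)(nΣY² − (ΣY)²)]
Numerator: 12×2862.71 − 256×132.4 = 458.12
Denominator: √[(68873.76 − 65536)(22636.8 − 17529.76)] = √[3337.76 × 5107.04] = 4128.6891
r = 458.12 / 4128.6891 ≈ 0.1110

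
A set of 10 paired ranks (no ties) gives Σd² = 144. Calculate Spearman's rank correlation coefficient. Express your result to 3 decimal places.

0.127

ρ = 1 − 6Σd² / [n(n²−1)] = 1 − 6×144 / (10×99)
  = 1 − 864/990 = 1 − 0.8727 ≈ 0.127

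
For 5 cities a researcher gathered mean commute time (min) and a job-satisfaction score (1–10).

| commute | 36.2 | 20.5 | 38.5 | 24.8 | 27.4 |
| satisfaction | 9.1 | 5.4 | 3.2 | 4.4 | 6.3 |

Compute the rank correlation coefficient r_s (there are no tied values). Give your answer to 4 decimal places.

Rank commute: 4, 1, 5, 2, 3
Rank satisfaction: 5, 3, 1, 2, 4
d = rank(commute) − rank(satisfaction): -1, -2, 4, 0, -1; Σd² = 22
ρ = 1 − 6Σd² / [n(n²−1)] = 1 − 6×22 / (5×24) = 1 − 132/120 ≈ -0.1000

-0.1000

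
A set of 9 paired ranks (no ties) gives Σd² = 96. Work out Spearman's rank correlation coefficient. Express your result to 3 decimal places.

ρ = 1 − 6Σd² / [n(n²−1)] = 1 − 6×96 / (9×80)
  = 1 − 576/720 = 1 − 0.8000 ≈ 0.200

0.200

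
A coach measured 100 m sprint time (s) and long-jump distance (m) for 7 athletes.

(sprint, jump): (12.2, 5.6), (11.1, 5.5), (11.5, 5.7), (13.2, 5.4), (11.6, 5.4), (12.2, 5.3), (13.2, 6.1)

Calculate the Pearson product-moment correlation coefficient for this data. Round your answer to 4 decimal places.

n = 7, Σx = 85, Σy = 39, Σx² = 1036.18, Σy² = 217.72, Σxy = 474.02
nΣxy − ΣxΣy = 3318.14 − 3315 = 3.14
nΣx² − (Σx)² = 7253.26 − 7225 = 28.26; nΣy² − (Σy)² = 1524.04 − 1521 = 3.04
r = 3.14 / √(28.26 × 3.04) = 3.14 / 9.2688 ≈ 0.3388

0.3388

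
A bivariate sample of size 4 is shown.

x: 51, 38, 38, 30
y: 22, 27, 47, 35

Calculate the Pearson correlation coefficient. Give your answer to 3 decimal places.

-0.555

n = 4, Σx = 157, Σy = 131, Σx² = 6389, Σy² = 4647, Σxy = 4984
nΣxy − ΣxΣy = 19936 − 20567 = -631
nΣx² − (Σx)² = 25556 − 24649 = 907; nΣy² − (Σy)² = 18588 − 17161 = 1427
r = -631 / √(907 × 1427) = -631 / 1137.6682 ≈ -0.555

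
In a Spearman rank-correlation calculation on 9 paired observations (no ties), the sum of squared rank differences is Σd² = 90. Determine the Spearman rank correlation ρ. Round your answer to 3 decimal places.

ρ = 1 − 6Σd² / [n(n²−1)] = 1 − 6×90 / (9×80)
  = 1 − 540/720 = 1 − 0.7500 ≈ 0.250

0.250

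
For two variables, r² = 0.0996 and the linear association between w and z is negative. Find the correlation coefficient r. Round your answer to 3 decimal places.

|r| = √0.0996 = 0.316
The association is negative, so r = −0.316.

-0.316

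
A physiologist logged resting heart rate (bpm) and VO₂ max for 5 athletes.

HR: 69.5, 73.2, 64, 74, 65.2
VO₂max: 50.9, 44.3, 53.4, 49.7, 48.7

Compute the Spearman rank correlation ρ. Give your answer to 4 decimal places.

Rank HR: 3, 4, 1, 5, 2
Rank VO₂max: 4, 1, 5, 3, 2
d = rank(HR) − rank(VO₂max): -1, 3, -4, 2, 0; Σd² = 30
ρ = 1 − 6Σd² / [n(n²−1)] = 1 − 6×30 / (5×24) = 1 − 180/120 ≈ -0.5000

-0.5000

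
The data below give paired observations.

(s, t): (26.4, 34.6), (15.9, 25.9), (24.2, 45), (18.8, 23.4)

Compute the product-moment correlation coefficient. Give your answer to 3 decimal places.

n = 4, Σs = 85.3, Σt = 128.9, Σs² = 1888.85, Σt² = 4440.53, Σst = 2854.17
nΣst − ΣsΣt = 11416.68 − 10995.17 = 421.51
nΣs² − (Σs)² = 7555.4 − 7276.09 = 279.31; nΣt² − (Σt)² = 17762.12 − 16615.21 = 1146.91
r = 421.51 / √(279.31 × 1146.91) = 421.51 / 565.9889 ≈ 0.745

0.745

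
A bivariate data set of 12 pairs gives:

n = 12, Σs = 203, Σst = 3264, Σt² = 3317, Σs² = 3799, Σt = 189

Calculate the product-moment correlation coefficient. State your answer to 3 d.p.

r = (nΣst − ΣsΣt) / √[(nΣs² − (Σs)²)(nΣt² − (Σt)²)]
Numerator: 12×3264 − 203×189 = 801
Denominator: √[(45588 − 41209)(39804 − 35721)] = √[4379 × 4083] = 4228.4107
r = 801 / 4228.4107 ≈ 0.189

0.189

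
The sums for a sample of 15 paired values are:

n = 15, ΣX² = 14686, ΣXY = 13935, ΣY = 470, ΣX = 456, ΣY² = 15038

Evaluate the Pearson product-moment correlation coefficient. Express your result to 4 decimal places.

-0.6971

r = (nΣXY − ΣXΣY) / √[(nΣX² − (ΣX)²)(nΣY² − (ΣY)²)]
Numerator: 15×13935 − 456×470 = -5295
Denominator: √[(220290 − 207936)(225570 − 220900)] = √[12354 × 4670] = 7595.6027
r = -5295 / 7595.6027 ≈ -0.6971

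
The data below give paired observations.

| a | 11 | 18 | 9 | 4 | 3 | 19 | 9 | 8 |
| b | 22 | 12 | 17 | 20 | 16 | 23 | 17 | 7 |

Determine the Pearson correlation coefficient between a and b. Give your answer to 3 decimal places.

n = 8, Σa = 81, Σb = 134, Σa² = 1057, Σb² = 2440, Σab = 1385
nΣab − ΣaΣb = 11080 − 10854 = 226
nΣa² − (Σa)² = 8456 − 6561 = 1895; nΣb² − (Σb)² = 19520 − 17956 = 1564
r = 226 / √(1895 × 1564) = 226 / 1721.5632 ≈ 0.131

0.131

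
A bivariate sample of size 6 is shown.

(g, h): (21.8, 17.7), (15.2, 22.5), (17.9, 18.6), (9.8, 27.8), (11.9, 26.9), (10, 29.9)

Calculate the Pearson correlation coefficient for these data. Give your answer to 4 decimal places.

n = 6, Σg = 86.6, Σh = 143.4, Σg² = 1364.34, Σh² = 3555.96, Σgh = 1952.35
nΣgh − ΣgΣh = 11714.1 − 12418.44 = -704.34
nΣg² − (Σg)² = 8186.04 − 7499.56 = 686.48; nΣh² − (Σh)² = 21335.76 − 20563.56 = 772.2
r = -704.34 / √(686.48 × 772.2) = -704.34 / 728.0796 ≈ -0.9674

-0.9674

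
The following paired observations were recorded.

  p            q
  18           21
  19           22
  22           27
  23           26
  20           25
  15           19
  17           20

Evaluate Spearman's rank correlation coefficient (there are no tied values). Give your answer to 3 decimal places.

Rank p: 3, 4, 6, 7, 5, 1, 2
Rank q: 3, 4, 7, 6, 5, 1, 2
d = rank(p) − rank(q): 0, 0, -1, 1, 0, 0, 0; Σd² = 2
ρ = 1 − 6Σd² / [n(n²−1)] = 1 − 6×2 / (7×48) = 1 − 12/336 ≈ 0.964

0.964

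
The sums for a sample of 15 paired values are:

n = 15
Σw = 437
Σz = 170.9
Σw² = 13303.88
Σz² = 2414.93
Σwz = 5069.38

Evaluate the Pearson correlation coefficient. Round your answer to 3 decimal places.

0.175

r = (nΣwz − ΣwΣz) / √[(nΣw² − (Σw)²)(nΣz² − (Σz)²)]
Numerator: 15×5069.38 − 437×170.9 = 1357.4
Denominator: √[(199558.2 − 190969)(36223.95 − 29206.81)] = √[8589.2 × 7017.14] = 7763.4798
r = 1357.4 / 7763.4798 ≈ 0.175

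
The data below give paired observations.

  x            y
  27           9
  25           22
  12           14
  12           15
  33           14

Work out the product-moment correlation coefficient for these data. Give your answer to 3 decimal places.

n = 5, Σx = 109, Σy = 74, Σx² = 2731, Σy² = 1182, Σxy = 1603
nΣxy − ΣxΣy = 8015 − 8066 = -51
nΣx² − (Σx)² = 13655 − 11881 = 1774; nΣy² − (Σy)² = 5910 − 5476 = 434
r = -51 / √(1774 × 434) = -51 / 877.4486 ≈ -0.058

-0.058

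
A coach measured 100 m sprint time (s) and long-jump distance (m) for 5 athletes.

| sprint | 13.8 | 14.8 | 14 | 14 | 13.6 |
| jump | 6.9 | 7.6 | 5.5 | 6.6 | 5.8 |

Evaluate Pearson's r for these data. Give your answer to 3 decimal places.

0.702

n = 5, Σx = 70.2, Σy = 32.4, Σx² = 986.44, Σy² = 212.82, Σxy = 455.98
nΣxy − ΣxΣy = 2279.9 − 2274.48 = 5.42
nΣx² − (Σx)² = 4932.2 − 4928.04 = 4.16; nΣy² − (Σy)² = 1064.1 − 1049.76 = 14.34
r = 5.42 / √(4.16 × 14.34) = 5.42 / 7.7236 ≈ 0.702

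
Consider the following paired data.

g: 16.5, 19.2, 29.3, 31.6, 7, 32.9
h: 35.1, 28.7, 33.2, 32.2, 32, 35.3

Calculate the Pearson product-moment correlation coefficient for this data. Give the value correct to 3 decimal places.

0.285

n = 6, Σg = 136.5, Σh = 196.5, Σg² = 3629.35, Σh² = 6464.87, Σgh = 4505.84
nΣgh − ΣgΣh = 27035.04 − 26822.25 = 212.79
nΣg² − (Σg)² = 21776.1 − 18632.25 = 3143.85; nΣh² − (Σh)² = 38789.22 − 38612.25 = 176.97
r = 212.79 / √(3143.85 × 176.97) = 212.79 / 745.9002 ≈ 0.285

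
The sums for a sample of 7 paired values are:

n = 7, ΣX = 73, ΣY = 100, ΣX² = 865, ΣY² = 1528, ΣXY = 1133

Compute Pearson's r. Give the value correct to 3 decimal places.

0.888

r = (nΣXY − ΣXΣY) / √[(nΣX² − (ΣX)²)(nΣY² − (ΣY)²)]
Numerator: 7×1133 − 73×100 = 631
Denominator: √[(6055 − 5329)(10696 − 10000)] = √[726 × 696] = 710.8418
r = 631 / 710.8418 ≈ 0.888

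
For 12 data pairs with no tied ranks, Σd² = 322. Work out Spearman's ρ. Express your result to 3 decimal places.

ρ = 1 − 6Σd² / [n(n²−1)] = 1 − 6×322 / (12×143)
  = 1 − 1932/1716 = 1 − 1.1259 ≈ -0.126

-0.126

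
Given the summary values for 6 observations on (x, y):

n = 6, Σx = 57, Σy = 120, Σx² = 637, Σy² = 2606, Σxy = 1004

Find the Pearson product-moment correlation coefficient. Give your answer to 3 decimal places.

-0.970

r = (nΣxy − ΣxΣy) / √[(nΣx² − (Σx)²)(nΣy² − (Σy)²)]
Numerator: 6×1004 − 57×120 = -816
Denominator: √[(3822 − 3249)(15636 − 14400)] = √[573 × 1236] = 841.5628
r = -816 / 841.5628 ≈ -0.970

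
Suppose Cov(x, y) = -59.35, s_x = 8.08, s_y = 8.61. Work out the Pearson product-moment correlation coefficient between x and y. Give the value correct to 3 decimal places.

r = Cov(x,y) / (s_x · s_y) = -59.35 / (8.08 × 8.61)
  = -59.35 / 69.5688 ≈ -0.853

-0.853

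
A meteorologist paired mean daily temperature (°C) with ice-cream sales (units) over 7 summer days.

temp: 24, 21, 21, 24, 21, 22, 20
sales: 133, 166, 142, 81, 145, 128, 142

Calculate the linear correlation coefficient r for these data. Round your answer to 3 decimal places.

-0.708

n = 7, Σx = 153, Σy = 937, Σx² = 3359, Σy² = 129543, Σxy = 20305
nΣxy − ΣxΣy = 142135 − 143361 = -1226
nΣx² − (Σx)² = 23513 − 23409 = 104; nΣy² − (Σy)² = 906801 − 877969 = 28832
r = -1226 / √(104 × 28832) = -1226 / 1731.6258 ≈ -0.708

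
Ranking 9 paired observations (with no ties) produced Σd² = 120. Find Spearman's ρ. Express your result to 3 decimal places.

0.000

ρ = 1 − 6Σd² / [n(n²−1)] = 1 − 6×120 / (9×80)
  = 1 − 720/720 = 1 − 1.0000 ≈ 0.000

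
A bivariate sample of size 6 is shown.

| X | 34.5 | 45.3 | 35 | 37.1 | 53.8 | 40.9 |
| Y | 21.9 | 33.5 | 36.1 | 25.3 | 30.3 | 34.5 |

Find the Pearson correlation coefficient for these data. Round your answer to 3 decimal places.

n = 6, ΣX = 246.6, ΣY = 181.6, ΣX² = 10411, ΣY² = 5653.5, ΣXY = 7516.42
nΣXY − ΣXΣY = 45098.52 − 44782.56 = 315.96
nΣX² − (ΣX)² = 62466 − 60811.56 = 1654.44; nΣY² − (ΣY)² = 33921 − 32978.56 = 942.44
r = 315.96 / √(1654.44 × 942.44) = 315.96 / 1248.6835 ≈ 0.253

0.253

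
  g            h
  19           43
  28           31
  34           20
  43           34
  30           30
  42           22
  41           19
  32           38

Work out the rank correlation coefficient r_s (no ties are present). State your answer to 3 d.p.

Rank g: 1, 2, 5, 8, 3, 7, 6, 4
Rank h: 8, 5, 2, 6, 4, 3, 1, 7
d = rank(g) − rank(h): -7, -3, 3, 2, -1, 4, 5, -3; Σd² = 122
ρ = 1 − 6Σd² / [n(n²−1)] = 1 − 6×122 / (8×63) = 1 − 732/504 ≈ -0.452

-0.452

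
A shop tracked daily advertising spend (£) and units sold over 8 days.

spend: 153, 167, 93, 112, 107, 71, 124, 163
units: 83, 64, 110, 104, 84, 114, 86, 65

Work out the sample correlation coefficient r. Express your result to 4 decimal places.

-0.9169

n = 8, Σx = 990, Σy = 710, Σx² = 130926, Σy² = 65574, Σxy = 83606
nΣxy − ΣxΣy = 668848 − 702900 = -34052
nΣx² − (Σx)² = 1047408 − 980100 = 67308; nΣy² − (Σy)² = 524592 − 504100 = 20492
r = -34052 / √(67308 × 20492) = -34052 / 37138.5990 ≈ -0.9169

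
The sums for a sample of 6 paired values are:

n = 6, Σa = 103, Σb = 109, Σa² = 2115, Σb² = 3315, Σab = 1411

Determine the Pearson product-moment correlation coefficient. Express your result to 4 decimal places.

r = (nΣab − ΣaΣb) / √[(nΣa² − (Σa)²)(nΣb² − (Σb)²)]
Numerator: 6×1411 − 103×109 = -2761
Denominator: √[(12690 − 10609)(19890 − 11881)] = √[2081 × 8009] = 4082.4905
r = -2761 / 4082.4905 ≈ -0.6763

-0.6763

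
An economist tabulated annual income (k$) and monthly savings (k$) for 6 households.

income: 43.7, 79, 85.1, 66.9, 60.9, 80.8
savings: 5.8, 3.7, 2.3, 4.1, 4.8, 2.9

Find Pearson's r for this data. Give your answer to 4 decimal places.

-0.9676

n = 6, Σx = 416.4, Σy = 23.6, Σx² = 30105.76, Σy² = 100.88, Σxy = 1542.42
nΣxy − ΣxΣy = 9254.52 − 9827.04 = -572.52
nΣx² − (Σx)² = 180634.56 − 173388.96 = 7245.6; nΣy² − (Σy)² = 605.28 − 556.96 = 48.32
r = -572.52 / √(7245.6 × 48.32) = -572.52 / 591.6987 ≈ -0.9676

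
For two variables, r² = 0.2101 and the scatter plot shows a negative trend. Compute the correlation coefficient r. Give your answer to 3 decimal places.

-0.458

|r| = √0.2101 = 0.458
The association is negative, so r = −0.458.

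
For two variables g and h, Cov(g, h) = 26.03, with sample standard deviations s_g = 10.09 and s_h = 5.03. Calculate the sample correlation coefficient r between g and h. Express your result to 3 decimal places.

0.513

r = Cov(g,h) / (s_g · s_h) = 26.03 / (10.09 × 5.03)
  = 26.03 / 50.7527 ≈ 0.513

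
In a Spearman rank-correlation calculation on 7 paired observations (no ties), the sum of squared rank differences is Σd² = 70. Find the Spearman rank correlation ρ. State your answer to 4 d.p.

ρ = 1 − 6Σd² / [n(n²−1)] = 1 − 6×70 / (7×48)
  = 1 − 420/336 = 1 − 1.25000 ≈ -0.2500

-0.2500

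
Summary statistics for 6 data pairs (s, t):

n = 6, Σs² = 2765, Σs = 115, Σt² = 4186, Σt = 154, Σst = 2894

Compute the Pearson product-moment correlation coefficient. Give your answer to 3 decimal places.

r = (nΣst − ΣsΣt) / √[(nΣs² − (Σs)²)(nΣt² − (Σt)²)]
Numerator: 6×2894 − 115×154 = -346
Denominator: √[(16590 − 13225)(25116 − 23716)] = √[3365 × 1400] = 2170.4838
r = -346 / 2170.4838 ≈ -0.159

-0.159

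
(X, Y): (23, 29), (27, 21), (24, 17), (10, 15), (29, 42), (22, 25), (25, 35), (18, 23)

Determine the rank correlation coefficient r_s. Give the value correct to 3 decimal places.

0.548

Rank X: 4, 7, 5, 1, 8, 3, 6, 2
Rank Y: 6, 3, 2, 1, 8, 5, 7, 4
d = rank(X) − rank(Y): -2, 4, 3, 0, 0, -2, -1, -2; Σd² = 38
ρ = 1 − 6Σd² / [n(n²−1)] = 1 − 6×38 / (8×63) = 1 − 228/504 ≈ 0.548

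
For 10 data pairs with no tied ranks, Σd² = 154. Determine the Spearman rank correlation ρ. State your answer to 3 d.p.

ρ = 1 − 6Σd² / [n(n²−1)] = 1 − 6×154 / (10×99)
  = 1 − 924/990 = 1 − 0.9333 ≈ 0.067

0.067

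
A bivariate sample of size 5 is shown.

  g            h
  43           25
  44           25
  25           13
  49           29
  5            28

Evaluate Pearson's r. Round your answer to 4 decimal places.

n = 5, Σg = 166, Σh = 120, Σg² = 6836, Σh² = 3044, Σgh = 4061
nΣgh − ΣgΣh = 20305 − 19920 = 385
nΣg² − (Σg)² = 34180 − 27556 = 6624; nΣh² − (Σh)² = 15220 − 14400 = 820
r = 385 / √(6624 × 820) = 385 / 2330.5965 ≈ 0.1652

0.1652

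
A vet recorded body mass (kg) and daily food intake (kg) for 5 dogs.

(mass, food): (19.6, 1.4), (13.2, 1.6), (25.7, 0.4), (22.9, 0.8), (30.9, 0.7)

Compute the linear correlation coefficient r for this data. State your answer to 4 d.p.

-0.8460

n = 5, Σx = 112.3, Σy = 4.9, Σx² = 2698.11, Σy² = 5.81, Σxy = 98.79
nΣxy − ΣxΣy = 493.95 − 550.27 = -56.32
nΣx² − (Σx)² = 13490.55 − 12611.29 = 879.26; nΣy² − (Σy)² = 29.05 − 24.01 = 5.04
r = -56.32 / √(879.26 × 5.04) = -56.32 / 66.5693 ≈ -0.8460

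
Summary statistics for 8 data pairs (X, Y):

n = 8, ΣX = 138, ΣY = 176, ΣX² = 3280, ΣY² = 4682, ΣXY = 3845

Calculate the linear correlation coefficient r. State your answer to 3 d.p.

0.948

r = (nΣXY − ΣXΣY) / √[(nΣX² − (ΣX)²)(nΣY² − (ΣY)²)]
Numerator: 8×3845 − 138×176 = 6472
Denominator: √[(26240 − 19044)(37456 − 30976)] = √[7196 × 6480] = 6828.6221
r = 6472 / 6828.6221 ≈ 0.948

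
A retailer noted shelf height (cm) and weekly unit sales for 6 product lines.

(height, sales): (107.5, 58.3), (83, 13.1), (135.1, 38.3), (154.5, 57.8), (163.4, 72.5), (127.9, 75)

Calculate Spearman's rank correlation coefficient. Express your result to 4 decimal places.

Rank height: 2, 1, 4, 5, 6, 3
Rank sales: 4, 1, 2, 3, 5, 6
d = rank(height) − rank(sales): -2, 0, 2, 2, 1, -3; Σd² = 22
ρ = 1 − 6Σd² / [n(n²−1)] = 1 − 6×22 / (6×35) = 1 − 132/210 ≈ 0.3714

0.3714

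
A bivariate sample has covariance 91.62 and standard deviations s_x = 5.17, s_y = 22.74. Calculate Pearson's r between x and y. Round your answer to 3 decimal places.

r = Cov(x,y) / (s_x · s_y) = 91.62 / (5.17 × 22.74)
  = 91.62 / 117.5658 ≈ 0.779

0.779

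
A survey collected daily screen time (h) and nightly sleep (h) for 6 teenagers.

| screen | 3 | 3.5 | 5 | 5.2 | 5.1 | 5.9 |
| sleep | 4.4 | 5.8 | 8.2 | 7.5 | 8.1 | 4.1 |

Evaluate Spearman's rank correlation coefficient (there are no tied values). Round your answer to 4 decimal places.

-0.0857

Rank screen: 1, 2, 3, 5, 4, 6
Rank sleep: 2, 3, 6, 4, 5, 1
d = rank(screen) − rank(sleep): -1, -1, -3, 1, -1, 5; Σd² = 38
ρ = 1 − 6Σd² / [n(n²−1)] = 1 − 6×38 / (6×35) = 1 − 228/210 ≈ -0.0857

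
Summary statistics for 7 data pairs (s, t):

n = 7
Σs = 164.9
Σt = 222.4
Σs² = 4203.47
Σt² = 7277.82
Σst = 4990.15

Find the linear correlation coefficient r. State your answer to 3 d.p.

-0.958

r = (nΣst − ΣsΣt) / √[(nΣs² − (Σs)²)(nΣt² − (Σt)²)]
Numerator: 7×4990.15 − 164.9×222.4 = -1742.71
Denominator: √[(29424.29 − 27192.01)(50944.74 − 49461.76)] = √[2232.28 × 1482.98] = 1819.4578
r = -1742.71 / 1819.4578 ≈ -0.958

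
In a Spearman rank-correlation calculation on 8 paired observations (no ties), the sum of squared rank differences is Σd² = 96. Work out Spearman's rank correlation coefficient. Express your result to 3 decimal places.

ρ = 1 − 6Σd² / [n(n²−1)] = 1 − 6×96 / (8×63)
  = 1 − 576/504 = 1 − 1.1429 ≈ -0.143

-0.143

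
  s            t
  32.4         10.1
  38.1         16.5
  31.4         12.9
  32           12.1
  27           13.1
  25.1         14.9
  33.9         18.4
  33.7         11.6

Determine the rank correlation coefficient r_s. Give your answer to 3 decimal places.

0.167

Rank s: 5, 8, 3, 4, 2, 1, 7, 6
Rank t: 1, 7, 4, 3, 5, 6, 8, 2
d = rank(s) − rank(t): 4, 1, -1, 1, -3, -5, -1, 4; Σd² = 70
ρ = 1 − 6Σd² / [n(n²−1)] = 1 − 6×70 / (8×63) = 1 − 420/504 ≈ 0.167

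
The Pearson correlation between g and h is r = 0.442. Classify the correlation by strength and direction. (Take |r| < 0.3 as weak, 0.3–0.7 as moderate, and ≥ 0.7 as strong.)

r = 0.442 > 0 so the relationship is positive.
|r| = 0.442, which falls in the moderate range.

moderate positive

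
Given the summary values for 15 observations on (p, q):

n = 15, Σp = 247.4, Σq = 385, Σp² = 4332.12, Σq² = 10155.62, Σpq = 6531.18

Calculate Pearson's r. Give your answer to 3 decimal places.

0.690

r = (nΣpq − ΣpΣq) / √[(nΣp² − (Σp)²)(nΣq² − (Σq)²)]
Numerator: 15×6531.18 − 247.4×385 = 2718.7
Denominator: √[(64981.8 − 61206.76)(152334.3 − 148225)] = √[3775.04 × 4109.3] = 3938.6256
r = 2718.7 / 3938.6256 ≈ 0.690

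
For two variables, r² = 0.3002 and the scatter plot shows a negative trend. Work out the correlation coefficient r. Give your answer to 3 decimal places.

|r| = √0.3002 = 0.548
The association is negative, so r = −0.548.

-0.548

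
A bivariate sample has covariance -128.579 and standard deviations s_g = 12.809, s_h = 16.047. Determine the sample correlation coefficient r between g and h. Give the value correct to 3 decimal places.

r = Cov(g,h) / (s_g · s_h) = -128.579 / (12.809 × 16.047)
  = -128.579 / 205.5460 ≈ -0.626

-0.626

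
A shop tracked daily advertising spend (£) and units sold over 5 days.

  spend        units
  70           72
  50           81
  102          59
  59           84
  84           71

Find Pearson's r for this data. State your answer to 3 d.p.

-0.944

n = 5, Σx = 365, Σy = 367, Σx² = 28341, Σy² = 27323, Σxy = 26028
nΣxy − ΣxΣy = 130140 − 133955 = -3815
nΣx² − (Σx)² = 141705 − 133225 = 8480; nΣy² − (Σy)² = 136615 − 134689 = 1926
r = -3815 / √(8480 × 1926) = -3815 / 4041.3463 ≈ -0.944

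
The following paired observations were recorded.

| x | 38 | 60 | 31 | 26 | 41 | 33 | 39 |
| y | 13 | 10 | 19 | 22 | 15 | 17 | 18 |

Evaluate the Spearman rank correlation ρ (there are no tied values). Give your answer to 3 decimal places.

-0.821

Rank x: 4, 7, 2, 1, 6, 3, 5
Rank y: 2, 1, 6, 7, 3, 4, 5
d = rank(x) − rank(y): 2, 6, -4, -6, 3, -1, 0; Σd² = 102
ρ = 1 − 6Σd² / [n(n²−1)] = 1 − 6×102 / (7×48) = 1 − 612/336 ≈ -0.821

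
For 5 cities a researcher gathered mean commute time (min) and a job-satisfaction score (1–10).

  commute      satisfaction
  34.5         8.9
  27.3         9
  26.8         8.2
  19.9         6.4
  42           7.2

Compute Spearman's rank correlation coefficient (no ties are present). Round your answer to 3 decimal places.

Rank commute: 4, 3, 2, 1, 5
Rank satisfaction: 4, 5, 3, 1, 2
d = rank(commute) − rank(satisfaction): 0, -2, -1, 0, 3; Σd² = 14
ρ = 1 − 6Σd² / [n(n²−1)] = 1 − 6×14 / (5×24) = 1 − 84/120 ≈ 0.300

0.300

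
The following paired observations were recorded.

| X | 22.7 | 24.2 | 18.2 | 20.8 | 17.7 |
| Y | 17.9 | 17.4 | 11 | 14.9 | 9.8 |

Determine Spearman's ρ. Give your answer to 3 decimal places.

0.900

Rank X: 4, 5, 2, 3, 1
Rank Y: 5, 4, 2, 3, 1
d = rank(X) − rank(Y): -1, 1, 0, 0, 0; Σd² = 2
ρ = 1 − 6Σd² / [n(n²−1)] = 1 − 6×2 / (5×24) = 1 − 12/120 ≈ 0.900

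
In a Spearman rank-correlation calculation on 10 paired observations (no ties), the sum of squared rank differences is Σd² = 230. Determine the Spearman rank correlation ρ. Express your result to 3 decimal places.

ρ = 1 − 6Σd² / [n(n²−1)] = 1 − 6×230 / (10×99)
  = 1 − 1380/990 = 1 − 1.3939 ≈ -0.394

-0.394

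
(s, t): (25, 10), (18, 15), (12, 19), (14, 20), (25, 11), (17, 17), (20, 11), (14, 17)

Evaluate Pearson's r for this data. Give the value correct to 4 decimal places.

n = 8, Σs = 145, Σt = 120, Σs² = 2799, Σt² = 1906, Σst = 2050
nΣst − ΣsΣt = 16400 − 17400 = -1000
nΣs² − (Σs)² = 22392 − 21025 = 1367; nΣt² − (Σt)² = 15248 − 14400 = 848
r = -1000 / √(1367 × 848) = -1000 / 1076.6689 ≈ -0.9288

-0.9288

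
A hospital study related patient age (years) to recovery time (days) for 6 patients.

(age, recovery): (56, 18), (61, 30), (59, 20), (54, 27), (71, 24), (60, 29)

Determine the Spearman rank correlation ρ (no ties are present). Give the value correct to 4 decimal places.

0.3714

Rank age: 2, 5, 3, 1, 6, 4
Rank recovery: 1, 6, 2, 4, 3, 5
d = rank(age) − rank(recovery): 1, -1, 1, -3, 3, -1; Σd² = 22
ρ = 1 − 6Σd² / [n(n²−1)] = 1 − 6×22 / (6×35) = 1 − 132/210 ≈ 0.3714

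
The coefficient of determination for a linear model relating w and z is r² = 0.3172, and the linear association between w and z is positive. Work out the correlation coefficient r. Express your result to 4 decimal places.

|r| = √0.3172 = 0.5632
The association is positive, so r = 0.5632.

0.5632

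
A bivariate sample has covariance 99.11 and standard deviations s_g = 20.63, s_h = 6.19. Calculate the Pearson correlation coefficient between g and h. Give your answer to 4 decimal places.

0.7761

r = Cov(g,h) / (s_g · s_h) = 99.11 / (20.63 × 6.19)
  = 99.11 / 127.6997 ≈ 0.7761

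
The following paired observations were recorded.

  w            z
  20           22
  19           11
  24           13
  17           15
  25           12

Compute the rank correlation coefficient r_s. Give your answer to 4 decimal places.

-0.2000

Rank w: 3, 2, 4, 1, 5
Rank z: 5, 1, 3, 4, 2
d = rank(w) − rank(z): -2, 1, 1, -3, 3; Σd² = 24
ρ = 1 − 6Σd² / [n(n²−1)] = 1 − 6×24 / (5×24) = 1 − 144/120 ≈ -0.2000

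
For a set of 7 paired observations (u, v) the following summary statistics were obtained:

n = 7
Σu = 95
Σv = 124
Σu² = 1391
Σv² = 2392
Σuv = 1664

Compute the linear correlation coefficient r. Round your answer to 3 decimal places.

-0.134

r = (nΣuv − ΣuΣv) / √[(nΣu² − (Σu)²)(nΣv² − (Σv)²)]
Numerator: 7×1664 − 95×124 = -132
Denominator: √[(9737 − 9025)(16744 − 15376)] = √[712 × 1368] = 986.9225
r = -132 / 986.9225 ≈ -0.134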